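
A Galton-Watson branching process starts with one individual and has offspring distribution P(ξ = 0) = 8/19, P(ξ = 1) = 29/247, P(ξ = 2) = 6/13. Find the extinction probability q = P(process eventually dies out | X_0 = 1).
q = 52/57

The pgf is f(s) = 8/19 + 29/247·s + 6/13·s². The extinction probability q is the smallest fixed point of f in [0, 1]. Setting s = f(s):
  6/13·s² + (29/247 − 1)·s + 8/19 = 0
  6/13·s² − (8/19 + 6/13)·s + 8/19 = 0
which factors as (s − 1)·(6/13·s − 8/19) = 0, giving roots s = 1 and s = (8/19)/(6/13) = 52/57.
Mean offspring μ = 29/247 + 2·6/13 = 257/247 > 1 (supercritical), so q < 1. The extinction probability is the smaller root: q = (8/19)/(6/13) = 52/57.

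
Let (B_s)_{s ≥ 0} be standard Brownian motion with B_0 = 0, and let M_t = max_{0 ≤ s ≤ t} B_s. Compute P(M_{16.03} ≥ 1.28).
P(M_{16.03} ≥ 1.28) = 2·P(B_{16.03} ≥ 1.28) = 2(1 − Φ(1.28/√16.03)) ≈ 0.7492

By the reflection principle for Brownian motion, P(M_t ≥ a) = 2 · P(B_t ≥ a) for a ≥ 0. Since B_t ~ N(0, t), P(B_t ≥ 1.28) = 1 − Φ(1.28/√t) = 1 − Φ(1.28/√16.03) = 1 − Φ(0.3197). So
  P(M_{16.03} ≥ 1.28) = 2(1 − Φ(0.3197)) ≈ 0.7492.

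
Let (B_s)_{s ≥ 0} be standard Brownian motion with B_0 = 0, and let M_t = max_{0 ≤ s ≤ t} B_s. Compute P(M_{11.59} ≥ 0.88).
P(M_{11.59} ≥ 0.88) = 2·P(B_{11.59} ≥ 0.88) = 2(1 − Φ(0.88/√11.59)) ≈ 0.7960

By the reflection principle for Brownian motion, P(M_t ≥ a) = 2 · P(B_t ≥ a) for a ≥ 0. Since B_t ~ N(0, t), P(B_t ≥ 0.88) = 1 − Φ(0.88/√t) = 1 − Φ(0.88/√11.59) = 1 − Φ(0.2585). So
  P(M_{11.59} ≥ 0.88) = 2(1 − Φ(0.2585)) ≈ 0.7960.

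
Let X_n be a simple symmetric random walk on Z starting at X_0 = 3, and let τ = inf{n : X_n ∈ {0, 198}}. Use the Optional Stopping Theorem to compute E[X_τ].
E[X_τ] = 3

X_n is a martingale and τ is a bounded-mean stopping time (indeed τ is finite a.s. with bounded expectation since the walk is in a bounded region). By the OST, E[X_τ] = E[X_0] = 3. Equivalently: E[X_τ] = 198 · P(hit 198 first) + 0 · P(hit 0 first) = 198 · (3/198) = 3.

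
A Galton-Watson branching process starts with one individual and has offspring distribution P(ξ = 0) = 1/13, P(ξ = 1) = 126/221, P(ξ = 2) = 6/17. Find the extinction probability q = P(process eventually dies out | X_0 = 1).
q = 17/78

The pgf is f(s) = 1/13 + 126/221·s + 6/17·s². The extinction probability q is the smallest fixed point of f in [0, 1]. Setting s = f(s):
  6/17·s² + (126/221 − 1)·s + 1/13 = 0
  6/17·s² − (1/13 + 6/17)·s + 1/13 = 0
which factors as (s − 1)·(6/17·s − 1/13) = 0, giving roots s = 1 and s = (1/13)/(6/17) = 17/78.
Mean offspring μ = 126/221 + 2·6/17 = 282/221 > 1 (supercritical), so q < 1. The extinction probability is the smaller root: q = (1/13)/(6/17) = 17/78.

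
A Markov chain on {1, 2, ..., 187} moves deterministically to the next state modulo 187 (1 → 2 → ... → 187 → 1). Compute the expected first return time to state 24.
E[T_24 | X_0 = 24] = 187

The chain cycles deterministically, so starting at state 24 it returns in exactly 187 steps. Equivalently, the stationary distribution is uniform π_j = 1/187 for every state j, so by Kac's formula E[T_24] = 1/π_24 = 187.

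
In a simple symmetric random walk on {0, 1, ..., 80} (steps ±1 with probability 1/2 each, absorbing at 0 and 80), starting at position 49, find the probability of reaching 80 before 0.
P(hit 80 before 0) = 49/80

Let u_k = P(hit 80 before 0 | start at k). Then u_0 = 0, u_80 = 1, and u_k = u_{k-1}/2 + u_{k+1}/2 for 1 ≤ k ≤ 79. This harmonic recurrence is solved by u_k = k/80, giving u_49 = 49/80.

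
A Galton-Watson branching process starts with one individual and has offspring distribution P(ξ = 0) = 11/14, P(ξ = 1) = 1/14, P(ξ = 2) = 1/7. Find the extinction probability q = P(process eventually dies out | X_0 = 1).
q = 1

Mean offspring μ = 0·11/14 + 1·1/14 + 2·1/7 = 5/14 ≤ 1. For μ ≤ 1 with offspring not concentrated at 1, the Galton-Watson process goes extinct almost surely, so q = 1.
(Algebraic check: The pgf is f(s) = 11/14 + 1/14·s + 1/7·s². The extinction probability q is the smallest fixed point of f in [0, 1]. Setting s = f(s):
  1/7·s² + (1/14 − 1)·s + 11/14 = 0
  1/7·s² − (11/14 + 1/7)·s + 11/14 = 0
which factors as (s − 1)·(1/7·s − 11/14) = 0, giving roots s = 1 and s = (11/14)/(1/7) = 11/2. Since 11/2 ≥ 1, the smallest root in [0, 1] is s = 1.)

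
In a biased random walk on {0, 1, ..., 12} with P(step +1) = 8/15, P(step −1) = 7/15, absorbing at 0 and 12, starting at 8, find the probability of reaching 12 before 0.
P(hit 12 before 0) = (1 − (7/8)^8) / (1 − (7/8)^12) = 26611712/32376513

Let u_k denote P(reach 12 before 0 | start at k). Boundary: u_0 = 0, u_12 = 1. Recurrence: u_k = 8/15·u_{k+1} + 7/15·u_{k-1} for 1 ≤ k ≤ 11. Try u_k = A + B·r^k with r = q/p = (7/15)/(8/15) = 7/8. Substitution satisfies the recurrence; boundary conditions give:
  u_k = (1 − r^k) / (1 − r^N) = (1 − (7/8)^8) / (1 − (7/8)^12) = 26611712/32376513.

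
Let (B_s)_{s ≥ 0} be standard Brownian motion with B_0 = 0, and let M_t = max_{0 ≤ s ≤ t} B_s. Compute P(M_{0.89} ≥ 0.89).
P(M_{0.89} ≥ 0.89) = 2·P(B_{0.89} ≥ 0.89) = 2(1 − Φ(0.89/√0.89)) ≈ 0.3455

By the reflection principle for Brownian motion, P(M_t ≥ a) = 2 · P(B_t ≥ a) for a ≥ 0. Since B_t ~ N(0, t), P(B_t ≥ 0.89) = 1 − Φ(0.89/√t) = 1 − Φ(0.89/√0.89) = 1 − Φ(0.9434). So
  P(M_{0.89} ≥ 0.89) = 2(1 − Φ(0.9434)) ≈ 0.3455.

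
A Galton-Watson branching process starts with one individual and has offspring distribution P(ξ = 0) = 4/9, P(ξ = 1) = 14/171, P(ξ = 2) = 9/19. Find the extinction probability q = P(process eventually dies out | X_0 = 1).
q = 76/81

The pgf is f(s) = 4/9 + 14/171·s + 9/19·s². The extinction probability q is the smallest fixed point of f in [0, 1]. Setting s = f(s):
  9/19·s² + (14/171 − 1)·s + 4/9 = 0
  9/19·s² − (4/9 + 9/19)·s + 4/9 = 0
which factors as (s − 1)·(9/19·s − 4/9) = 0, giving roots s = 1 and s = (4/9)/(9/19) = 76/81.
Mean offspring μ = 14/171 + 2·9/19 = 176/171 > 1 (supercritical), so q < 1. The extinction probability is the smaller root: q = (4/9)/(9/19) = 76/81.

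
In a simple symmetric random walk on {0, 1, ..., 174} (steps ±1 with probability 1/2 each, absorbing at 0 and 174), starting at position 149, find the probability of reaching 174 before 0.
P(hit 174 before 0) = 149/174

Let u_k = P(hit 174 before 0 | start at k). Then u_0 = 0, u_174 = 1, and u_k = u_{k-1}/2 + u_{k+1}/2 for 1 ≤ k ≤ 173. This harmonic recurrence is solved by u_k = k/174, giving u_149 = 149/174.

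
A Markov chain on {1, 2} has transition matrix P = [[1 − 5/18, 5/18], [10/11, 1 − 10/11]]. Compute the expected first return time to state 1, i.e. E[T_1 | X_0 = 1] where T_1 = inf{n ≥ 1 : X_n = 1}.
E[T_1 | X_0 = 1] = 1/π_1 = 47/36

For an irreducible recurrent Markov chain with stationary distribution π, E[T_i | X_0 = i] = 1/π_i (Kac's formula). Here π_1 = (10/11)/(5/18 + 10/11) = (10/11)/(235/198) = 36/47, so E[T_1 | X_0 = 1] = 1/π_1 = (5/18 + 10/11)/(10/11) = (235/198)/(10/11) = 47/36.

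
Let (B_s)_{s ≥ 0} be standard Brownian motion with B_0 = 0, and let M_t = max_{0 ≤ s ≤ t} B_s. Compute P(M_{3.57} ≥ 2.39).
P(M_{3.57} ≥ 2.39) = 2·P(B_{3.57} ≥ 2.39) = 2(1 − Φ(2.39/√3.57)) ≈ 0.2059

By the reflection principle for Brownian motion, P(M_t ≥ a) = 2 · P(B_t ≥ a) for a ≥ 0. Since B_t ~ N(0, t), P(B_t ≥ 2.39) = 1 − Φ(2.39/√t) = 1 − Φ(2.39/√3.57) = 1 − Φ(1.2649). So
  P(M_{3.57} ≥ 2.39) = 2(1 − Φ(1.2649)) ≈ 0.2059.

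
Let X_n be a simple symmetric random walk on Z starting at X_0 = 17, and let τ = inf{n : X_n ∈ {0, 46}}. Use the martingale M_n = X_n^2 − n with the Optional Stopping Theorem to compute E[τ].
E[τ] = 493

M_n = X_n^2 − n is a martingale (since E[X_{n+1}^2 | F_n] = X_n^2 + 1). By OST (τ has finite mean in a bounded region), E[M_τ] = E[M_0] = X_0^2 − 0 = 17^2 = 289. Also E[M_τ] = E[X_τ^2] − E[τ]. The walk exits at 0 or 46, with P(hit 46 first) = 17/46, so E[X_τ^2] = 46^2 · 17/46 + 0 = 782. Thus E[τ] = E[X_τ^2] − E[M_τ] = 782 − 289 = 493 = 17(46 − 17) = 493.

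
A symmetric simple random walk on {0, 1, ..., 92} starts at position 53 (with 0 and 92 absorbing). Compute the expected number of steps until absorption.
E[τ | X_0 = 53] = 2067

Let v_k = E[τ | X_0 = k]. Boundary: v_0 = v_92 = 0. Recurrence: v_k = 1 + (v_{k-1} + v_{k+1})/2 for 1 ≤ k ≤ 91. The particular solution to v_k − (v_{k-1} + v_{k+1})/2 = 1 is v_k = −k^2. Adding homogeneous solution A + B k and matching boundaries gives v_k = k (92 − k). Substituting k = 53: v_53 = 53 · 39 = 2067.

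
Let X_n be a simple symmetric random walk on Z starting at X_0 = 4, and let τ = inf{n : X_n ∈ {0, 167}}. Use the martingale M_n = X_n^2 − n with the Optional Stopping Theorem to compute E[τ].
E[τ] = 652

M_n = X_n^2 − n is a martingale (since E[X_{n+1}^2 | F_n] = X_n^2 + 1). By OST (τ has finite mean in a bounded region), E[M_τ] = E[M_0] = X_0^2 − 0 = 4^2 = 16. Also E[M_τ] = E[X_τ^2] − E[τ]. The walk exits at 0 or 167, with P(hit 167 first) = 4/167, so E[X_τ^2] = 167^2 · 4/167 + 0 = 668. Thus E[τ] = E[X_τ^2] − E[M_τ] = 668 − 16 = 652 = 4(167 − 4) = 652.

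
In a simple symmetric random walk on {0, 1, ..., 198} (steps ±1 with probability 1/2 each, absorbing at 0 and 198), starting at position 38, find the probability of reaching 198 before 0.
P(hit 198 before 0) = 38/198 = 19/99

Let u_k = P(hit 198 before 0 | start at k). Then u_0 = 0, u_198 = 1, and u_k = u_{k-1}/2 + u_{k+1}/2 for 1 ≤ k ≤ 197. This harmonic recurrence is solved by u_k = k/198, giving u_38 = 38/198 = 19/99.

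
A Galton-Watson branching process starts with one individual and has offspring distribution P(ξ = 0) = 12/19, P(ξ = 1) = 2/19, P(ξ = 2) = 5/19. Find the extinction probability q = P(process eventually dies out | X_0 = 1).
q = 1

Mean offspring μ = 0·12/19 + 1·2/19 + 2·5/19 = 12/19 ≤ 1. For μ ≤ 1 with offspring not concentrated at 1, the Galton-Watson process goes extinct almost surely, so q = 1.
(Algebraic check: The pgf is f(s) = 12/19 + 2/19·s + 5/19·s². The extinction probability q is the smallest fixed point of f in [0, 1]. Setting s = f(s):
  5/19·s² + (2/19 − 1)·s + 12/19 = 0
  5/19·s² − (12/19 + 5/19)·s + 12/19 = 0
which factors as (s − 1)·(5/19·s − 12/19) = 0, giving roots s = 1 and s = (12/19)/(5/19) = 12/5. Since 12/5 ≥ 1, the smallest root in [0, 1] is s = 1.)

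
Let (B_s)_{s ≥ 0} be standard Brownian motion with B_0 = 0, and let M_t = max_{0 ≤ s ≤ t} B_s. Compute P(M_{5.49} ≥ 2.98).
P(M_{5.49} ≥ 2.98) = 2·P(B_{5.49} ≥ 2.98) = 2(1 − Φ(2.98/√5.49)) ≈ 0.2034

By the reflection principle for Brownian motion, P(M_t ≥ a) = 2 · P(B_t ≥ a) for a ≥ 0. Since B_t ~ N(0, t), P(B_t ≥ 2.98) = 1 − Φ(2.98/√t) = 1 − Φ(2.98/√5.49) = 1 − Φ(1.2718). So
  P(M_{5.49} ≥ 2.98) = 2(1 − Φ(1.2718)) ≈ 0.2034.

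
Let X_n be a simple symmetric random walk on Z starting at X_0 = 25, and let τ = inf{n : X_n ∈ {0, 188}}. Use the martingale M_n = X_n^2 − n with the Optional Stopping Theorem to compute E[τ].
E[τ] = 4075

M_n = X_n^2 − n is a martingale (since E[X_{n+1}^2 | F_n] = X_n^2 + 1). By OST (τ has finite mean in a bounded region), E[M_τ] = E[M_0] = X_0^2 − 0 = 25^2 = 625. Also E[M_τ] = E[X_τ^2] − E[τ]. The walk exits at 0 or 188, with P(hit 188 first) = 25/188, so E[X_τ^2] = 188^2 · 25/188 + 0 = 4700. Thus E[τ] = E[X_τ^2] − E[M_τ] = 4700 − 625 = 4075 = 25(188 − 25) = 4075.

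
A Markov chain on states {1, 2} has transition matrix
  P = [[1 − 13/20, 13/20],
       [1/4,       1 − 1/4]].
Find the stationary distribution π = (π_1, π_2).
π_1 = 5/18, π_2 = 13/18

Solve πP = π with π_1 + π_2 = 1. From πP = π: π_1 · (1 − 13/20) + π_2 · 1/4 = π_1 ⇒ π_2 · 1/4 = π_1 · 13/20 ⇒ π_2/π_1 = (13/20)/(1/4) = 13/5. Together with π_1 + π_2 = 1:
  π_1 = (1/4)/(13/20 + 1/4) = (1/4)/(9/10) = 5/18,
  π_2 = (13/20)/(13/20 + 1/4) = (13/20)/(9/10) = 13/18.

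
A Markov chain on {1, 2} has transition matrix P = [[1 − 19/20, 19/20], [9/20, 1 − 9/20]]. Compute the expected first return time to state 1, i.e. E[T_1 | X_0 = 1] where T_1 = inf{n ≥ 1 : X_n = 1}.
E[T_1 | X_0 = 1] = 1/π_1 = 28/9

For an irreducible recurrent Markov chain with stationary distribution π, E[T_i | X_0 = i] = 1/π_i (Kac's formula). Here π_1 = (9/20)/(19/20 + 9/20) = (9/20)/(7/5) = 9/28, so E[T_1 | X_0 = 1] = 1/π_1 = (19/20 + 9/20)/(9/20) = (7/5)/(9/20) = 28/9.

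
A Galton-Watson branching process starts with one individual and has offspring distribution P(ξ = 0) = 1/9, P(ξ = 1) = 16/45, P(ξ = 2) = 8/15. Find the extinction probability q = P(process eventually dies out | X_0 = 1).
q = 5/24

The pgf is f(s) = 1/9 + 16/45·s + 8/15·s². The extinction probability q is the smallest fixed point of f in [0, 1]. Setting s = f(s):
  8/15·s² + (16/45 − 1)·s + 1/9 = 0
  8/15·s² − (1/9 + 8/15)·s + 1/9 = 0
which factors as (s − 1)·(8/15·s − 1/9) = 0, giving roots s = 1 and s = (1/9)/(8/15) = 5/24.
Mean offspring μ = 16/45 + 2·8/15 = 64/45 > 1 (supercritical), so q < 1. The extinction probability is the smaller root: q = (1/9)/(8/15) = 5/24.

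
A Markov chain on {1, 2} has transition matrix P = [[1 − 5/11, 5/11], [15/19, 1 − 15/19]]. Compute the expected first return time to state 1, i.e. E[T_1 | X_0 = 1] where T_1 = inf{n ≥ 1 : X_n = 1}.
E[T_1 | X_0 = 1] = 1/π_1 = 52/33

For an irreducible recurrent Markov chain with stationary distribution π, E[T_i | X_0 = i] = 1/π_i (Kac's formula). Here π_1 = (15/19)/(5/11 + 15/19) = (15/19)/(260/209) = 33/52, so E[T_1 | X_0 = 1] = 1/π_1 = (5/11 + 15/19)/(15/19) = (260/209)/(15/19) = 52/33.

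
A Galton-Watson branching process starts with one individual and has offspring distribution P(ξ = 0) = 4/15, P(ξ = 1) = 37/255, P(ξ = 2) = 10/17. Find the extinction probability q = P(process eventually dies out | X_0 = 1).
q = 34/75

The pgf is f(s) = 4/15 + 37/255·s + 10/17·s². The extinction probability q is the smallest fixed point of f in [0, 1]. Setting s = f(s):
  10/17·s² + (37/255 − 1)·s + 4/15 = 0
  10/17·s² − (4/15 + 10/17)·s + 4/15 = 0
which factors as (s − 1)·(10/17·s − 4/15) = 0, giving roots s = 1 and s = (4/15)/(10/17) = 34/75.
Mean offspring μ = 37/255 + 2·10/17 = 337/255 > 1 (supercritical), so q < 1. The extinction probability is the smaller root: q = (4/15)/(10/17) = 34/75.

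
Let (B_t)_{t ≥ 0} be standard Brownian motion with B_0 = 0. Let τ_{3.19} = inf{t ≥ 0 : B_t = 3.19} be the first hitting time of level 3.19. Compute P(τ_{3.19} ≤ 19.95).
P(τ_{3.19} ≤ 19.95) = 2(1 − Φ(3.19/√19.95)) = 2(1 − Φ(0.7142)) ≈ 0.4751

By the reflection principle for standard BM, P(τ_b ≤ t) = 2 · P(B_t ≥ b). Since B_t ~ N(0, t), P(B_t ≥ 3.19) = 1 − Φ(3.19/√t) = 1 − Φ(3.19/√19.95) = 1 − Φ(0.7142) ≈ 0.23755. Doubling: P(τ_{3.19} ≤ 19.95) ≈ 2 · 0.23755 = 0.47510 ≈ 0.4751.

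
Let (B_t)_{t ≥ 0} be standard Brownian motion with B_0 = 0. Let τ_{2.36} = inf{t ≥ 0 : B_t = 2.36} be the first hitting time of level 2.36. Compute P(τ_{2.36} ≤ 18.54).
P(τ_{2.36} ≤ 18.54) = 2(1 − Φ(2.36/√18.54)) = 2(1 − Φ(0.5481)) ≈ 0.5836

By the reflection principle for standard BM, P(τ_b ≤ t) = 2 · P(B_t ≥ b). Since B_t ~ N(0, t), P(B_t ≥ 2.36) = 1 − Φ(2.36/√t) = 1 − Φ(2.36/√18.54) = 1 − Φ(0.5481) ≈ 0.29181. Doubling: P(τ_{2.36} ≤ 18.54) ≈ 2 · 0.29181 = 0.58362 ≈ 0.5836.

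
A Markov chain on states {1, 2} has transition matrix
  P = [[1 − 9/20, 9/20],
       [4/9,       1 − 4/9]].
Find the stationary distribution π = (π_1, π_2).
π_1 = 80/161, π_2 = 81/161

Solve πP = π with π_1 + π_2 = 1. From πP = π: π_1 · (1 − 9/20) + π_2 · 4/9 = π_1 ⇒ π_2 · 4/9 = π_1 · 9/20 ⇒ π_2/π_1 = (9/20)/(4/9) = 81/80. Together with π_1 + π_2 = 1:
  π_1 = (4/9)/(9/20 + 4/9) = (4/9)/(161/180) = 80/161,
  π_2 = (9/20)/(9/20 + 4/9) = (9/20)/(161/180) = 81/161.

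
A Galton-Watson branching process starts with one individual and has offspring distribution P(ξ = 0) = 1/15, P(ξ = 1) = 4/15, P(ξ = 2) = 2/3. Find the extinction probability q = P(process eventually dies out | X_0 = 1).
q = 1/10

The pgf is f(s) = 1/15 + 4/15·s + 2/3·s². The extinction probability q is the smallest fixed point of f in [0, 1]. Setting s = f(s):
  2/3·s² + (4/15 − 1)·s + 1/15 = 0
  2/3·s² − (1/15 + 2/3)·s + 1/15 = 0
which factors as (s − 1)·(2/3·s − 1/15) = 0, giving roots s = 1 and s = (1/15)/(2/3) = 1/10.
Mean offspring μ = 4/15 + 2·2/3 = 8/5 > 1 (supercritical), so q < 1. The extinction probability is the smaller root: q = (1/15)/(2/3) = 1/10.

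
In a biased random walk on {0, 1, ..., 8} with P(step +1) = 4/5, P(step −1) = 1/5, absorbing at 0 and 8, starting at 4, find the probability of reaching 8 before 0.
P(hit 8 before 0) = (1 − (1/4)^4) / (1 − (1/4)^8) = 256/257

Let u_k denote P(reach 8 before 0 | start at k). Boundary: u_0 = 0, u_8 = 1. Recurrence: u_k = 4/5·u_{k+1} + 1/5·u_{k-1} for 1 ≤ k ≤ 7. Try u_k = A + B·r^k with r = q/p = (1/5)/(4/5) = 1/4. Substitution satisfies the recurrence; boundary conditions give:
  u_k = (1 − r^k) / (1 − r^N) = (1 − (1/4)^4) / (1 − (1/4)^8) = 256/257.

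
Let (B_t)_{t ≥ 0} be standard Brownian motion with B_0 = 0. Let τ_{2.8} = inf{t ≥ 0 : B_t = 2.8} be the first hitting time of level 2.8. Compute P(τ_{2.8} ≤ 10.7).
P(τ_{2.8} ≤ 10.7) = 2(1 − Φ(2.8/√10.7)) = 2(1 − Φ(0.8560)) ≈ 0.3920

By the reflection principle for standard BM, P(τ_b ≤ t) = 2 · P(B_t ≥ b). Since B_t ~ N(0, t), P(B_t ≥ 2.8) = 1 − Φ(2.8/√t) = 1 − Φ(2.8/√10.7) = 1 − Φ(0.8560) ≈ 0.19600. Doubling: P(τ_{2.8} ≤ 10.7) ≈ 2 · 0.19600 = 0.39200 ≈ 0.3920.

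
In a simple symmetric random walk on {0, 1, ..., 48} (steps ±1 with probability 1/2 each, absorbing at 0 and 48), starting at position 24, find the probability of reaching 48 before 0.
P(hit 48 before 0) = 24/48 = 1/2

Let u_k = P(hit 48 before 0 | start at k). Then u_0 = 0, u_48 = 1, and u_k = u_{k-1}/2 + u_{k+1}/2 for 1 ≤ k ≤ 47. This harmonic recurrence is solved by u_k = k/48, giving u_24 = 24/48 = 1/2.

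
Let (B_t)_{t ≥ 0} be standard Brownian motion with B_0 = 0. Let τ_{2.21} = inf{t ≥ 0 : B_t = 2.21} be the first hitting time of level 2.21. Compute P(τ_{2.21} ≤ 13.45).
P(τ_{2.21} ≤ 13.45) = 2(1 − Φ(2.21/√13.45)) = 2(1 − Φ(0.6026)) ≈ 0.5468

By the reflection principle for standard BM, P(τ_b ≤ t) = 2 · P(B_t ≥ b). Since B_t ~ N(0, t), P(B_t ≥ 2.21) = 1 − Φ(2.21/√t) = 1 − Φ(2.21/√13.45) = 1 − Φ(0.6026) ≈ 0.27339. Doubling: P(τ_{2.21} ≤ 13.45) ≈ 2 · 0.27339 = 0.54678 ≈ 0.5468.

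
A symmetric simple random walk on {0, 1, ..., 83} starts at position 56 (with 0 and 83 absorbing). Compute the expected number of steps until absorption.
E[τ | X_0 = 56] = 1512

Let v_k = E[τ | X_0 = k]. Boundary: v_0 = v_83 = 0. Recurrence: v_k = 1 + (v_{k-1} + v_{k+1})/2 for 1 ≤ k ≤ 82. The particular solution to v_k − (v_{k-1} + v_{k+1})/2 = 1 is v_k = −k^2. Adding homogeneous solution A + B k and matching boundaries gives v_k = k (83 − k). Substituting k = 56: v_56 = 56 · 27 = 1512.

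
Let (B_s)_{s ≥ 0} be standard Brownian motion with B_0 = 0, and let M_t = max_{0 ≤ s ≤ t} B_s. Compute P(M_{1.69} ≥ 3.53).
P(M_{1.69} ≥ 3.53) = 2·P(B_{1.69} ≥ 3.53) = 2(1 − Φ(3.53/√1.69)) ≈ 0.0066

By the reflection principle for Brownian motion, P(M_t ≥ a) = 2 · P(B_t ≥ a) for a ≥ 0. Since B_t ~ N(0, t), P(B_t ≥ 3.53) = 1 − Φ(3.53/√t) = 1 − Φ(3.53/√1.69) = 1 − Φ(2.7154). So
  P(M_{1.69} ≥ 3.53) = 2(1 − Φ(2.7154)) ≈ 0.0066.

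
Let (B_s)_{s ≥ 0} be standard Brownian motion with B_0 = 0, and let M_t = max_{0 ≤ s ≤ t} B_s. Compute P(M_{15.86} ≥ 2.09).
P(M_{15.86} ≥ 2.09) = 2·P(B_{15.86} ≥ 2.09) = 2(1 − Φ(2.09/√15.86)) ≈ 0.5997

By the reflection principle for Brownian motion, P(M_t ≥ a) = 2 · P(B_t ≥ a) for a ≥ 0. Since B_t ~ N(0, t), P(B_t ≥ 2.09) = 1 − Φ(2.09/√t) = 1 − Φ(2.09/√15.86) = 1 − Φ(0.5248). So
  P(M_{15.86} ≥ 2.09) = 2(1 − Φ(0.5248)) ≈ 0.5997.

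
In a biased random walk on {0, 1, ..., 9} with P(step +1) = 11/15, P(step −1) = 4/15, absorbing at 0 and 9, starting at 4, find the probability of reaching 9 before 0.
P(hit 9 before 0) = (1 − (4/11)^4) / (1 − (4/11)^9) = 330959805/336812221

Let u_k denote P(reach 9 before 0 | start at k). Boundary: u_0 = 0, u_9 = 1. Recurrence: u_k = 11/15·u_{k+1} + 4/15·u_{k-1} for 1 ≤ k ≤ 8. Try u_k = A + B·r^k with r = q/p = (4/15)/(11/15) = 4/11. Substitution satisfies the recurrence; boundary conditions give:
  u_k = (1 − r^k) / (1 − r^N) = (1 − (4/11)^4) / (1 − (4/11)^9) = 330959805/336812221.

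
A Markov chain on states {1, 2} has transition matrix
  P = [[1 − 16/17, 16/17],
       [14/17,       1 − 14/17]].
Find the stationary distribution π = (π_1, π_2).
π_1 = 7/15, π_2 = 8/15

Solve πP = π with π_1 + π_2 = 1. From πP = π: π_1 · (1 − 16/17) + π_2 · 14/17 = π_1 ⇒ π_2 · 14/17 = π_1 · 16/17 ⇒ π_2/π_1 = (16/17)/(14/17) = 8/7. Together with π_1 + π_2 = 1:
  π_1 = (14/17)/(16/17 + 14/17) = (14/17)/(30/17) = 7/15,
  π_2 = (16/17)/(16/17 + 14/17) = (16/17)/(30/17) = 8/15.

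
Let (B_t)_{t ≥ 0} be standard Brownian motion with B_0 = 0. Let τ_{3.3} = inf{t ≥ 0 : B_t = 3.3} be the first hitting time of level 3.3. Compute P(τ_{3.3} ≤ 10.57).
P(τ_{3.3} ≤ 10.57) = 2(1 − Φ(3.3/√10.57)) = 2(1 − Φ(1.0150)) ≈ 0.3101

By the reflection principle for standard BM, P(τ_b ≤ t) = 2 · P(B_t ≥ b). Since B_t ~ N(0, t), P(B_t ≥ 3.3) = 1 − Φ(3.3/√t) = 1 − Φ(3.3/√10.57) = 1 − Φ(1.0150) ≈ 0.15505. Doubling: P(τ_{3.3} ≤ 10.57) ≈ 2 · 0.15505 = 0.31010 ≈ 0.3101.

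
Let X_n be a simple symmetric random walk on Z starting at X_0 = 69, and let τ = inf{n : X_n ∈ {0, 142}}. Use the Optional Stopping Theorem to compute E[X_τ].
E[X_τ] = 69

X_n is a martingale and τ is a bounded-mean stopping time (indeed τ is finite a.s. with bounded expectation since the walk is in a bounded region). By the OST, E[X_τ] = E[X_0] = 69. Equivalently: E[X_τ] = 142 · P(hit 142 first) + 0 · P(hit 0 first) = 142 · (69/142) = 69.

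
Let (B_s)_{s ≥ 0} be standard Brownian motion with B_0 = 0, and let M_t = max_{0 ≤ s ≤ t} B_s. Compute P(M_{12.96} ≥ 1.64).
P(M_{12.96} ≥ 1.64) = 2·P(B_{12.96} ≥ 1.64) = 2(1 − Φ(1.64/√12.96)) ≈ 0.6487

By the reflection principle for Brownian motion, P(M_t ≥ a) = 2 · P(B_t ≥ a) for a ≥ 0. Since B_t ~ N(0, t), P(B_t ≥ 1.64) = 1 − Φ(1.64/√t) = 1 − Φ(1.64/√12.96) = 1 − Φ(0.4556). So
  P(M_{12.96} ≥ 1.64) = 2(1 − Φ(0.4556)) ≈ 0.6487.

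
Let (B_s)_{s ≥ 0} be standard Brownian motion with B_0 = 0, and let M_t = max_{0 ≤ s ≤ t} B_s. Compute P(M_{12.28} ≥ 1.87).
P(M_{12.28} ≥ 1.87) = 2·P(B_{12.28} ≥ 1.87) = 2(1 − Φ(1.87/√12.28)) ≈ 0.5936

By the reflection principle for Brownian motion, P(M_t ≥ a) = 2 · P(B_t ≥ a) for a ≥ 0. Since B_t ~ N(0, t), P(B_t ≥ 1.87) = 1 − Φ(1.87/√t) = 1 − Φ(1.87/√12.28) = 1 − Φ(0.5336). So
  P(M_{12.28} ≥ 1.87) = 2(1 − Φ(0.5336)) ≈ 0.5936.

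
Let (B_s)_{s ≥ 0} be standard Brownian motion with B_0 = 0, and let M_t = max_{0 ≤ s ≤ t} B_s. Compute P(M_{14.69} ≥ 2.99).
P(M_{14.69} ≥ 2.99) = 2·P(B_{14.69} ≥ 2.99) = 2(1 − Φ(2.99/√14.69)) ≈ 0.4353

By the reflection principle for Brownian motion, P(M_t ≥ a) = 2 · P(B_t ≥ a) for a ≥ 0. Since B_t ~ N(0, t), P(B_t ≥ 2.99) = 1 − Φ(2.99/√t) = 1 − Φ(2.99/√14.69) = 1 − Φ(0.7801). So
  P(M_{14.69} ≥ 2.99) = 2(1 − Φ(0.7801)) ≈ 0.4353.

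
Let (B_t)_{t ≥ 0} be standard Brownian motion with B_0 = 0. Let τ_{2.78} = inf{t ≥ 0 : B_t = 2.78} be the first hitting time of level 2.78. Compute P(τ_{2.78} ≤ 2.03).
P(τ_{2.78} ≤ 2.03) = 2(1 − Φ(2.78/√2.03)) = 2(1 − Φ(1.9512)) ≈ 0.0510

By the reflection principle for standard BM, P(τ_b ≤ t) = 2 · P(B_t ≥ b). Since B_t ~ N(0, t), P(B_t ≥ 2.78) = 1 − Φ(2.78/√t) = 1 − Φ(2.78/√2.03) = 1 − Φ(1.9512) ≈ 0.02552. Doubling: P(τ_{2.78} ≤ 2.03) ≈ 2 · 0.02552 = 0.05104 ≈ 0.0510.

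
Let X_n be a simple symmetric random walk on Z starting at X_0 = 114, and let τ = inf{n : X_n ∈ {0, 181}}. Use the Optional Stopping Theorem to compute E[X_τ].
E[X_τ] = 114

X_n is a martingale and τ is a bounded-mean stopping time (indeed τ is finite a.s. with bounded expectation since the walk is in a bounded region). By the OST, E[X_τ] = E[X_0] = 114. Equivalently: E[X_τ] = 181 · P(hit 181 first) + 0 · P(hit 0 first) = 181 · (114/181) = 114.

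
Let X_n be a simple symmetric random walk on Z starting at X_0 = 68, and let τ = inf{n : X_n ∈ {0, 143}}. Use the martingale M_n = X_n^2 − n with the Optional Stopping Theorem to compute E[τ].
E[τ] = 5100

M_n = X_n^2 − n is a martingale (since E[X_{n+1}^2 | F_n] = X_n^2 + 1). By OST (τ has finite mean in a bounded region), E[M_τ] = E[M_0] = X_0^2 − 0 = 68^2 = 4624. Also E[M_τ] = E[X_τ^2] − E[τ]. The walk exits at 0 or 143, with P(hit 143 first) = 68/143, so E[X_τ^2] = 143^2 · 68/143 + 0 = 9724. Thus E[τ] = E[X_τ^2] − E[M_τ] = 9724 − 4624 = 5100 = 68(143 − 68) = 5100.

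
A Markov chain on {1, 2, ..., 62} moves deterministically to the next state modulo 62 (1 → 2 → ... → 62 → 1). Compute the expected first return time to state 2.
E[T_2 | X_0 = 2] = 62

The chain cycles deterministically, so starting at state 2 it returns in exactly 62 steps. Equivalently, the stationary distribution is uniform π_j = 1/62 for every state j, so by Kac's formula E[T_2] = 1/π_2 = 62.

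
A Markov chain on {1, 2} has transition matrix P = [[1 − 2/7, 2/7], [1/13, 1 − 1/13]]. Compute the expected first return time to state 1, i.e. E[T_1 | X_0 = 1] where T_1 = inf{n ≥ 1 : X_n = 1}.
E[T_1 | X_0 = 1] = 1/π_1 = 33/7

For an irreducible recurrent Markov chain with stationary distribution π, E[T_i | X_0 = i] = 1/π_i (Kac's formula). Here π_1 = (1/13)/(2/7 + 1/13) = (1/13)/(33/91) = 7/33, so E[T_1 | X_0 = 1] = 1/π_1 = (2/7 + 1/13)/(1/13) = (33/91)/(1/13) = 33/7.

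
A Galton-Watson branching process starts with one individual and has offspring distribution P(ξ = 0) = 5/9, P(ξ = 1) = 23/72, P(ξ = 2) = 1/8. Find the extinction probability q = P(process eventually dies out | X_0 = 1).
q = 1

Mean offspring μ = 0·5/9 + 1·23/72 + 2·1/8 = 41/72 ≤ 1. For μ ≤ 1 with offspring not concentrated at 1, the Galton-Watson process goes extinct almost surely, so q = 1.
(Algebraic check: The pgf is f(s) = 5/9 + 23/72·s + 1/8·s². The extinction probability q is the smallest fixed point of f in [0, 1]. Setting s = f(s):
  1/8·s² + (23/72 − 1)·s + 5/9 = 0
  1/8·s² − (5/9 + 1/8)·s + 5/9 = 0
which factors as (s − 1)·(1/8·s − 5/9) = 0, giving roots s = 1 and s = (5/9)/(1/8) = 40/9. Since 40/9 ≥ 1, the smallest root in [0, 1] is s = 1.)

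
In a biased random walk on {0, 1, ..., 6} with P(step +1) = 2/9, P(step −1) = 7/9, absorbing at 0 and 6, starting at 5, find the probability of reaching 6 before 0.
P(hit 6 before 0) = (1 − (7/2)^5) / (1 − (7/2)^6) = 6710/23517

Let u_k denote P(reach 6 before 0 | start at k). Boundary: u_0 = 0, u_6 = 1. Recurrence: u_k = 2/9·u_{k+1} + 7/9·u_{k-1} for 1 ≤ k ≤ 5. Try u_k = A + B·r^k with r = q/p = (7/9)/(2/9) = 7/2. Substitution satisfies the recurrence; boundary conditions give:
  u_k = (1 − r^k) / (1 − r^N) = (1 − (7/2)^5) / (1 − (7/2)^6) = 6710/23517.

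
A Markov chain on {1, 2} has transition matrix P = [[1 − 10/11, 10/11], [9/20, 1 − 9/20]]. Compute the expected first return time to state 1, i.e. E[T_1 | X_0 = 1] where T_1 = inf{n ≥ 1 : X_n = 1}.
E[T_1 | X_0 = 1] = 1/π_1 = 299/99

For an irreducible recurrent Markov chain with stationary distribution π, E[T_i | X_0 = i] = 1/π_i (Kac's formula). Here π_1 = (9/20)/(10/11 + 9/20) = (9/20)/(299/220) = 99/299, so E[T_1 | X_0 = 1] = 1/π_1 = (10/11 + 9/20)/(9/20) = (299/220)/(9/20) = 299/99.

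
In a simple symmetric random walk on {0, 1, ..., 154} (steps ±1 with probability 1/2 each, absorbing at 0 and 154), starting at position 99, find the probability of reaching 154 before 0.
P(hit 154 before 0) = 99/154 = 9/14

Let u_k = P(hit 154 before 0 | start at k). Then u_0 = 0, u_154 = 1, and u_k = u_{k-1}/2 + u_{k+1}/2 for 1 ≤ k ≤ 153. This harmonic recurrence is solved by u_k = k/154, giving u_99 = 99/154 = 9/14.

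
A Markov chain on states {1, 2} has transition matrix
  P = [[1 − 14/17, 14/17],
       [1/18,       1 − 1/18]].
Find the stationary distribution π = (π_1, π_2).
π_1 = 17/269, π_2 = 252/269

Solve πP = π with π_1 + π_2 = 1. From πP = π: π_1 · (1 − 14/17) + π_2 · 1/18 = π_1 ⇒ π_2 · 1/18 = π_1 · 14/17 ⇒ π_2/π_1 = (14/17)/(1/18) = 252/17. Together with π_1 + π_2 = 1:
  π_1 = (1/18)/(14/17 + 1/18) = (1/18)/(269/306) = 17/269,
  π_2 = (14/17)/(14/17 + 1/18) = (14/17)/(269/306) = 252/269.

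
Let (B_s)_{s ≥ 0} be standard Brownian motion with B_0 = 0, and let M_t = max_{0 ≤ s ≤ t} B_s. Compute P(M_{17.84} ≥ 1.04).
P(M_{17.84} ≥ 1.04) = 2·P(B_{17.84} ≥ 1.04) = 2(1 − Φ(1.04/√17.84)) ≈ 0.8055

By the reflection principle for Brownian motion, P(M_t ≥ a) = 2 · P(B_t ≥ a) for a ≥ 0. Since B_t ~ N(0, t), P(B_t ≥ 1.04) = 1 − Φ(1.04/√t) = 1 − Φ(1.04/√17.84) = 1 − Φ(0.2462). So
  P(M_{17.84} ≥ 1.04) = 2(1 − Φ(0.2462)) ≈ 0.8055.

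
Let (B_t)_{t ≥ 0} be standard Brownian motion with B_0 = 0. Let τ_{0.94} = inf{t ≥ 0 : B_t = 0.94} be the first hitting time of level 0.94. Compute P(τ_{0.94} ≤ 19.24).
P(τ_{0.94} ≤ 19.24) = 2(1 − Φ(0.94/√19.24)) = 2(1 − Φ(0.2143)) ≈ 0.8303

By the reflection principle for standard BM, P(τ_b ≤ t) = 2 · P(B_t ≥ b). Since B_t ~ N(0, t), P(B_t ≥ 0.94) = 1 − Φ(0.94/√t) = 1 − Φ(0.94/√19.24) = 1 − Φ(0.2143) ≈ 0.41516. Doubling: P(τ_{0.94} ≤ 19.24) ≈ 2 · 0.41516 = 0.83032 ≈ 0.8303.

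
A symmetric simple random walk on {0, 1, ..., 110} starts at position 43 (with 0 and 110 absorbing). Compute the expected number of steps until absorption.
E[τ | X_0 = 43] = 2881

Let v_k = E[τ | X_0 = k]. Boundary: v_0 = v_110 = 0. Recurrence: v_k = 1 + (v_{k-1} + v_{k+1})/2 for 1 ≤ k ≤ 109. The particular solution to v_k − (v_{k-1} + v_{k+1})/2 = 1 is v_k = −k^2. Adding homogeneous solution A + B k and matching boundaries gives v_k = k (110 − k). Substituting k = 43: v_43 = 43 · 67 = 2881.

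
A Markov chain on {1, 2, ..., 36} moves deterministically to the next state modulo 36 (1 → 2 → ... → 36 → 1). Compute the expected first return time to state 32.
E[T_32 | X_0 = 32] = 36

The chain cycles deterministically, so starting at state 32 it returns in exactly 36 steps. Equivalently, the stationary distribution is uniform π_j = 1/36 for every state j, so by Kac's formula E[T_32] = 1/π_32 = 36.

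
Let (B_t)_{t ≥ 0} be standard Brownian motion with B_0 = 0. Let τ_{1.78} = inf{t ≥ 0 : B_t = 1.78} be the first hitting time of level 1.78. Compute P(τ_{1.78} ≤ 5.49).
P(τ_{1.78} ≤ 5.49) = 2(1 − Φ(1.78/√5.49)) = 2(1 − Φ(0.7597)) ≈ 0.4474

By the reflection principle for standard BM, P(τ_b ≤ t) = 2 · P(B_t ≥ b). Since B_t ~ N(0, t), P(B_t ≥ 1.78) = 1 − Φ(1.78/√t) = 1 − Φ(1.78/√5.49) = 1 − Φ(0.7597) ≈ 0.22372. Doubling: P(τ_{1.78} ≤ 5.49) ≈ 2 · 0.22372 = 0.44744 ≈ 0.4474.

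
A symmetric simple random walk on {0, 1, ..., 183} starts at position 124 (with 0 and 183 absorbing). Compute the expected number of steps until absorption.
E[τ | X_0 = 124] = 7316

Let v_k = E[τ | X_0 = k]. Boundary: v_0 = v_183 = 0. Recurrence: v_k = 1 + (v_{k-1} + v_{k+1})/2 for 1 ≤ k ≤ 182. The particular solution to v_k − (v_{k-1} + v_{k+1})/2 = 1 is v_k = −k^2. Adding homogeneous solution A + B k and matching boundaries gives v_k = k (183 − k). Substituting k = 124: v_124 = 124 · 59 = 7316.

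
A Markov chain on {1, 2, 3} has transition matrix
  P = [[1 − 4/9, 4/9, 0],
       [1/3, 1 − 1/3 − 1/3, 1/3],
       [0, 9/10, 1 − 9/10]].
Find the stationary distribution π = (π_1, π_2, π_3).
π = (81/229, 108/229, 40/229)

This is a birth-death chain on three states, which satisfies detailed balance: π_1 · P_{12} = π_2 · P_{21} and π_2 · P_{23} = π_3 · P_{32}.
From π_1 · 4/9 = π_2 · 1/3: π_2/π_1 = (4/9)/(1/3) = 4/3.
From π_2 · 1/3 = π_3 · 9/10: π_3/π_2 = (1/3)/(9/10) = 10/27.
Take π_1 proportional to 1; then unnormalized π = (1, 4/3, 40/81). Normalize by dividing by the sum 229/81:
  π = (81/229, 108/229, 40/229).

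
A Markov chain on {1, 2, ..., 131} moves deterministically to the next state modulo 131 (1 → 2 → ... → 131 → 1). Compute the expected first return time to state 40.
E[T_40 | X_0 = 40] = 131

The chain cycles deterministically, so starting at state 40 it returns in exactly 131 steps. Equivalently, the stationary distribution is uniform π_j = 1/131 for every state j, so by Kac's formula E[T_40] = 1/π_40 = 131.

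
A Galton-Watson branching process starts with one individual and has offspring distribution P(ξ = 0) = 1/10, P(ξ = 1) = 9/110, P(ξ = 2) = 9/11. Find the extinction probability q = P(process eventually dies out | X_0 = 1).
q = 11/90

The pgf is f(s) = 1/10 + 9/110·s + 9/11·s². The extinction probability q is the smallest fixed point of f in [0, 1]. Setting s = f(s):
  9/11·s² + (9/110 − 1)·s + 1/10 = 0
  9/11·s² − (1/10 + 9/11)·s + 1/10 = 0
which factors as (s − 1)·(9/11·s − 1/10) = 0, giving roots s = 1 and s = (1/10)/(9/11) = 11/90.
Mean offspring μ = 9/110 + 2·9/11 = 189/110 > 1 (supercritical), so q < 1. The extinction probability is the smaller root: q = (1/10)/(9/11) = 11/90.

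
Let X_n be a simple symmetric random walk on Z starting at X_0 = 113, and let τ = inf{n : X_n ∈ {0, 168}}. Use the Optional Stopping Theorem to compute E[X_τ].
E[X_τ] = 113

X_n is a martingale and τ is a bounded-mean stopping time (indeed τ is finite a.s. with bounded expectation since the walk is in a bounded region). By the OST, E[X_τ] = E[X_0] = 113. Equivalently: E[X_τ] = 168 · P(hit 168 first) + 0 · P(hit 0 first) = 168 · (113/168) = 113.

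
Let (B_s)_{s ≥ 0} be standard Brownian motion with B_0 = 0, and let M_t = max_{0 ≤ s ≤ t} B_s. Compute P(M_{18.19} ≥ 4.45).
P(M_{18.19} ≥ 4.45) = 2·P(B_{18.19} ≥ 4.45) = 2(1 − Φ(4.45/√18.19)) ≈ 0.2968

By the reflection principle for Brownian motion, P(M_t ≥ a) = 2 · P(B_t ≥ a) for a ≥ 0. Since B_t ~ N(0, t), P(B_t ≥ 4.45) = 1 − Φ(4.45/√t) = 1 − Φ(4.45/√18.19) = 1 − Φ(1.0434). So
  P(M_{18.19} ≥ 4.45) = 2(1 − Φ(1.0434)) ≈ 0.2968.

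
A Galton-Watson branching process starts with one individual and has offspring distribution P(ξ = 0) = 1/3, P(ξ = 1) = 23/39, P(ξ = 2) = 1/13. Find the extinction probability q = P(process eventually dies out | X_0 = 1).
q = 1

Mean offspring μ = 0·1/3 + 1·23/39 + 2·1/13 = 29/39 ≤ 1. For μ ≤ 1 with offspring not concentrated at 1, the Galton-Watson process goes extinct almost surely, so q = 1.
(Algebraic check: The pgf is f(s) = 1/3 + 23/39·s + 1/13·s². The extinction probability q is the smallest fixed point of f in [0, 1]. Setting s = f(s):
  1/13·s² + (23/39 − 1)·s + 1/3 = 0
  1/13·s² − (1/3 + 1/13)·s + 1/3 = 0
which factors as (s − 1)·(1/13·s − 1/3) = 0, giving roots s = 1 and s = (1/3)/(1/13) = 13/3. Since 13/3 ≥ 1, the smallest root in [0, 1] is s = 1.)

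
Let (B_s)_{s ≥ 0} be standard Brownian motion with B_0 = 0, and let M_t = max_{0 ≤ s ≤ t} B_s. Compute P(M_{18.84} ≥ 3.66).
P(M_{18.84} ≥ 3.66) = 2·P(B_{18.84} ≥ 3.66) = 2(1 − Φ(3.66/√18.84)) ≈ 0.3991

By the reflection principle for Brownian motion, P(M_t ≥ a) = 2 · P(B_t ≥ a) for a ≥ 0. Since B_t ~ N(0, t), P(B_t ≥ 3.66) = 1 − Φ(3.66/√t) = 1 − Φ(3.66/√18.84) = 1 − Φ(0.8432). So
  P(M_{18.84} ≥ 3.66) = 2(1 − Φ(0.8432)) ≈ 0.3991.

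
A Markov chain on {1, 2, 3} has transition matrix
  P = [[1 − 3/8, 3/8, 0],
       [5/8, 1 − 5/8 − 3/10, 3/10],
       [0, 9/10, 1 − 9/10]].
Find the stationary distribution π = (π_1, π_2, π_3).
π = (5/9, 1/3, 1/9)

This is a birth-death chain on three states, which satisfies detailed balance: π_1 · P_{12} = π_2 · P_{21} and π_2 · P_{23} = π_3 · P_{32}.
From π_1 · 3/8 = π_2 · 5/8: π_2/π_1 = (3/8)/(5/8) = 3/5.
From π_2 · 3/10 = π_3 · 9/10: π_3/π_2 = (3/10)/(9/10) = 1/3.
Take π_1 proportional to 1; then unnormalized π = (1, 3/5, 1/5). Normalize by dividing by the sum 9/5:
  π = (5/9, 1/3, 1/9).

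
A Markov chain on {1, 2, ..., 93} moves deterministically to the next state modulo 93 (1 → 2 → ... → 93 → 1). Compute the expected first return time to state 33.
E[T_33 | X_0 = 33] = 93

The chain cycles deterministically, so starting at state 33 it returns in exactly 93 steps. Equivalently, the stationary distribution is uniform π_j = 1/93 for every state j, so by Kac's formula E[T_33] = 1/π_33 = 93.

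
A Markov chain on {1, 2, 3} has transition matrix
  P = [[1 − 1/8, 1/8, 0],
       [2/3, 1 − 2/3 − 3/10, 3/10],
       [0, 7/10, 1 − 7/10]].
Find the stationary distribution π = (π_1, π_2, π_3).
π = (56/71, 21/142, 9/142)

This is a birth-death chain on three states, which satisfies detailed balance: π_1 · P_{12} = π_2 · P_{21} and π_2 · P_{23} = π_3 · P_{32}.
From π_1 · 1/8 = π_2 · 2/3: π_2/π_1 = (1/8)/(2/3) = 3/16.
From π_2 · 3/10 = π_3 · 7/10: π_3/π_2 = (3/10)/(7/10) = 3/7.
Take π_1 proportional to 1; then unnormalized π = (1, 3/16, 9/112). Normalize by dividing by the sum 71/56:
  π = (56/71, 21/142, 9/142).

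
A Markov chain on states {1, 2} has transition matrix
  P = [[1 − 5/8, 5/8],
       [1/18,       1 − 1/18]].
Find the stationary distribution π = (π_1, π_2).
π_1 = 4/49, π_2 = 45/49

Solve πP = π with π_1 + π_2 = 1. From πP = π: π_1 · (1 − 5/8) + π_2 · 1/18 = π_1 ⇒ π_2 · 1/18 = π_1 · 5/8 ⇒ π_2/π_1 = (5/8)/(1/18) = 45/4. Together with π_1 + π_2 = 1:
  π_1 = (1/18)/(5/8 + 1/18) = (1/18)/(49/72) = 4/49,
  π_2 = (5/8)/(5/8 + 1/18) = (5/8)/(49/72) = 45/49.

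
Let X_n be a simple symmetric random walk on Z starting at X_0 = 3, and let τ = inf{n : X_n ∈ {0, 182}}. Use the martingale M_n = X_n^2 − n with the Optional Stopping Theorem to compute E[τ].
E[τ] = 537

M_n = X_n^2 − n is a martingale (since E[X_{n+1}^2 | F_n] = X_n^2 + 1). By OST (τ has finite mean in a bounded region), E[M_τ] = E[M_0] = X_0^2 − 0 = 3^2 = 9. Also E[M_τ] = E[X_τ^2] − E[τ]. The walk exits at 0 or 182, with P(hit 182 first) = 3/182, so E[X_τ^2] = 182^2 · 3/182 + 0 = 546. Thus E[τ] = E[X_τ^2] − E[M_τ] = 546 − 9 = 537 = 3(182 − 3) = 537.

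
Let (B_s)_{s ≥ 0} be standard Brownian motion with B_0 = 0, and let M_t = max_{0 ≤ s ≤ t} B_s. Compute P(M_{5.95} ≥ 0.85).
P(M_{5.95} ≥ 0.85) = 2·P(B_{5.95} ≥ 0.85) = 2(1 − Φ(0.85/√5.95)) ≈ 0.7275

By the reflection principle for Brownian motion, P(M_t ≥ a) = 2 · P(B_t ≥ a) for a ≥ 0. Since B_t ~ N(0, t), P(B_t ≥ 0.85) = 1 − Φ(0.85/√t) = 1 − Φ(0.85/√5.95) = 1 − Φ(0.3485). So
  P(M_{5.95} ≥ 0.85) = 2(1 − Φ(0.3485)) ≈ 0.7275.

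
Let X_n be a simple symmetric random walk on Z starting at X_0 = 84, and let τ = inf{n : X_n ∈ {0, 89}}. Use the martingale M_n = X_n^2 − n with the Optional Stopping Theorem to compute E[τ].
E[τ] = 420

M_n = X_n^2 − n is a martingale (since E[X_{n+1}^2 | F_n] = X_n^2 + 1). By OST (τ has finite mean in a bounded region), E[M_τ] = E[M_0] = X_0^2 − 0 = 84^2 = 7056. Also E[M_τ] = E[X_τ^2] − E[τ]. The walk exits at 0 or 89, with P(hit 89 first) = 84/89, so E[X_τ^2] = 89^2 · 84/89 + 0 = 7476. Thus E[τ] = E[X_τ^2] − E[M_τ] = 7476 − 7056 = 420 = 84(89 − 84) = 420.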